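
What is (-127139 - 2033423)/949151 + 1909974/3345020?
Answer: -386733526369/226780648430 ≈ -1.7053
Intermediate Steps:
(-127139 - 2033423)/949151 + 1909974/3345020 = -2160562*1/949151 + 1909974*(1/3345020) = -2160562/949151 + 954987/1672510 = -386733526369/226780648430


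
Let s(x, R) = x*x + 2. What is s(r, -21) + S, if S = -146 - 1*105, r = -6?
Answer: -213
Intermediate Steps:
s(x, R) = 2 + x² (s(x, R) = x² + 2 = 2 + x²)
S = -251 (S = -146 - 105 = -251)
s(r, -21) + S = (2 + (-6)²) - 251 = (2 + 36) - 251 = 38 - 251 = -213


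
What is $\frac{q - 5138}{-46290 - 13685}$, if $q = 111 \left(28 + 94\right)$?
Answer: $- \frac{8404}{59975} \approx -0.14013$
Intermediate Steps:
$q = 13542$ ($q = 111 \cdot 122 = 13542$)
$\frac{q - 5138}{-46290 - 13685} = \frac{13542 - 5138}{-46290 - 13685} = \frac{8404}{-59975} = 8404 \left(- \frac{1}{59975}\right) = - \frac{8404}{59975}$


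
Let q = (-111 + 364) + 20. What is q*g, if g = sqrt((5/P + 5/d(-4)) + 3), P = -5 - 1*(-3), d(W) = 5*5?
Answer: 273*sqrt(70)/10 ≈ 228.41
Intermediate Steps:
d(W) = 25
P = -2 (P = -5 + 3 = -2)
g = sqrt(70)/10 (g = sqrt((5/(-2) + 5/25) + 3) = sqrt((5*(-1/2) + 5*(1/25)) + 3) = sqrt((-5/2 + 1/5) + 3) = sqrt(-23/10 + 3) = sqrt(7/10) = sqrt(70)/10 ≈ 0.83666)
q = 273 (q = 253 + 20 = 273)
q*g = 273*(sqrt(70)/10) = 273*sqrt(70)/10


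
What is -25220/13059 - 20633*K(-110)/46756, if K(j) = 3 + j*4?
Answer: 116568867319/610586604 ≈ 190.91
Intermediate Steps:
K(j) = 3 + 4*j
-25220/13059 - 20633*K(-110)/46756 = -25220/13059 - 20633/(46756/(3 + 4*(-110))) = -25220*1/13059 - 20633/(46756/(3 - 440)) = -25220/13059 - 20633/(46756/(-437)) = -25220/13059 - 20633/(46756*(-1/437)) = -25220/13059 - 20633/(-46756/437) = -25220/13059 - 20633*(-437/46756) = -25220/13059 + 9016621/46756 = 116568867319/610586604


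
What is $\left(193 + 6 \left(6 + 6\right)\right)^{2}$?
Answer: $70225$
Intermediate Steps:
$\left(193 + 6 \left(6 + 6\right)\right)^{2} = \left(193 + 6 \cdot 12\right)^{2} = \left(193 + 72\right)^{2} = 265^{2} = 70225$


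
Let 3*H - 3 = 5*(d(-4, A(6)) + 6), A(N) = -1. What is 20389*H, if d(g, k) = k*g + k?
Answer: 326224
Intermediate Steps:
d(g, k) = k + g*k (d(g, k) = g*k + k = k + g*k)
H = 16 (H = 1 + (5*(-(1 - 4) + 6))/3 = 1 + (5*(-1*(-3) + 6))/3 = 1 + (5*(3 + 6))/3 = 1 + (5*9)/3 = 1 + (1/3)*45 = 1 + 15 = 16)
20389*H = 20389*16 = 326224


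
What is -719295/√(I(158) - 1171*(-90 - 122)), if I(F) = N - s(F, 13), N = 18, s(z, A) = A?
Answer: -719295*√248257/248257 ≈ -1443.6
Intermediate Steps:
I(F) = 5 (I(F) = 18 - 1*13 = 18 - 13 = 5)
-719295/√(I(158) - 1171*(-90 - 122)) = -719295/√(5 - 1171*(-90 - 122)) = -719295/√(5 - 1171*(-212)) = -719295/√(5 + 248252) = -719295*√248257/248257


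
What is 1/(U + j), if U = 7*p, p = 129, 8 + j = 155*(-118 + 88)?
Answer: -1/3755 ≈ -0.00026631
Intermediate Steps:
j = -4658 (j = -8 + 155*(-118 + 88) = -8 + 155*(-30) = -8 - 4650 = -4658)
U = 903 (U = 7*129 = 903)
1/(U + j) = 1/(903 - 4658) = 1/(-3755) = -1/3755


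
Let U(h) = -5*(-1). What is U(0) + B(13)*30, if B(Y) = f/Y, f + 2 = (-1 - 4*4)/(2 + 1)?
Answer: -165/13 ≈ -12.692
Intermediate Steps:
f = -23/3 (f = -2 + (-1 - 4*4)/(2 + 1) = -2 + (-1 - 16)/3 = -2 - 17*1/3 = -2 - 17/3 = -23/3 ≈ -7.6667)
U(h) = 5
B(Y) = -23/(3*Y)
U(0) + B(13)*30 = 5 - 23/3/13*30 = 5 - 23/3*1/13*30 = 5 - 23/39*30 = 5 - 230/13 = -165/13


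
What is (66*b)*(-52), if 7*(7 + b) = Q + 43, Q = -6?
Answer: 41184/7 ≈ 5883.4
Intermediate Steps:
b = -12/7 (b = -7 + (-6 + 43)/7 = -7 + (⅐)*37 = -7 + 37/7 = -12/7 ≈ -1.7143)
(66*b)*(-52) = (66*(-12/7))*(-52) = -792/7*(-52) = 41184/7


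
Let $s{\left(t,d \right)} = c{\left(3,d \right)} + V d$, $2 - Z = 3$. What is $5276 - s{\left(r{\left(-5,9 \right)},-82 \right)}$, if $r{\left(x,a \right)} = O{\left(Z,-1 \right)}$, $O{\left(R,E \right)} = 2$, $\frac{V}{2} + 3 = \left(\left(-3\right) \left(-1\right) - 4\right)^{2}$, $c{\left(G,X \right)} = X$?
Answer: $5030$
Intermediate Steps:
$Z = -1$ ($Z = 2 - 3 = -1$)
$V = -4$ ($V = -6 + 2 \left(\left(-3\right) \left(-1\right) - 4\right)^{2} = -6 + 2 \left(3 - 4\right)^{2} = -6 + 2 \left(-1\right)^{2} = -6 + 2 \cdot 1 = -6 + 2 = -4$)
$r{\left(x,a \right)} = 2$
$s{\left(t,d \right)} = - 3 d$ ($s{\left(t,d \right)} = d - 4 d = - 3 d$)
$5276 - s{\left(r{\left(-5,9 \right)},-82 \right)} = 5276 - \left(-3\right) \left(-82\right) = 5276 - 246 = 5030$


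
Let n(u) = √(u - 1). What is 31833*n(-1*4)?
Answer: 31833*I*√5 ≈ 71181.0*I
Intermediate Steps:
n(u) = √(-1 + u)
31833*n(-1*4) = 31833*√(-1 - 1*4) = 31833*√(-1 - 4) = 31833*√(-5) = 31833*(I*√5) = 31833*I*√5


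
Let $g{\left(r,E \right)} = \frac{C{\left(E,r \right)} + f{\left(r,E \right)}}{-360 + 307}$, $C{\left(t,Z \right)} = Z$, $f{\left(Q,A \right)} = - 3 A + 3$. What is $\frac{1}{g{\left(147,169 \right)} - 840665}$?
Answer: $- \frac{53}{44554888} \approx -1.1895 \cdot 10^{-6}$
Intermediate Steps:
$f{\left(Q,A \right)} = 3 - 3 A$
$g{\left(r,E \right)} = - \frac{3}{53} - \frac{r}{53} + \frac{3 E}{53}$ ($g{\left(r,E \right)} = \frac{r - \left(-3 + 3 E\right)}{-360 + 307} = \frac{3 + r - 3 E}{-53} = \left(3 + r - 3 E\right) \left(- \frac{1}{53}\right) = - \frac{3}{53} - \frac{r}{53} + \frac{3 E}{53}$)
$\frac{1}{g{\left(147,169 \right)} - 840665} = \frac{1}{\left(- \frac{3}{53} - \frac{147}{53} + \frac{3}{53} \cdot 169\right) - 840665} = \frac{1}{\left(- \frac{3}{53} - \frac{147}{53} + \frac{507}{53}\right) - 840665} = \frac{1}{\frac{357}{53} - 840665} = \frac{1}{- \frac{44554888}{53}} = - \frac{53}{44554888}$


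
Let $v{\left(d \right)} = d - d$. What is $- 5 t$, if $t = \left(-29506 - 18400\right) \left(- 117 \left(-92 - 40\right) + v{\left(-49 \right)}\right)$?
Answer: $3699301320$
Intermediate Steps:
$v{\left(d \right)} = 0$
$t = -739860264$ ($t = \left(-29506 - 18400\right) \left(- 117 \left(-92 - 40\right) + 0\right) = - 47906 \left(\left(-117\right) \left(-132\right) + 0\right) = - 47906 \left(15444 + 0\right) = \left(-47906\right) 15444 = -739860264$)
$- 5 t = \left(-5\right) \left(-739860264\right) = 3699301320$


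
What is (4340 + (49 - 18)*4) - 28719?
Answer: -24255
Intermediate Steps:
(4340 + (49 - 18)*4) - 28719 = (4340 + 31*4) - 28719 = (4340 + 124) - 28719 = 4464 - 28719 = -24255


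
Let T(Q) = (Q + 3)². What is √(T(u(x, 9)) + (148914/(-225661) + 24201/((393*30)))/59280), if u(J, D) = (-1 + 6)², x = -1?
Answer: √601905182011785542318078118/876205557240 ≈ 28.000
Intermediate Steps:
u(J, D) = 25 (u(J, D) = 5² = 25)
T(Q) = (3 + Q)²
√(T(u(x, 9)) + (148914/(-225661) + 24201/((393*30)))/59280) = √((3 + 25)² + (148914/(-225661) + 24201/((393*30)))/59280) = √(28² + (148914*(-1/225661) + 24201/11790)*(1/59280)) = √(784 + (-148914/225661 + 24201*(1/11790))*(1/59280)) = √(784 + (-148914/225661 + 2689/1310)*(1/59280)) = √(784 + (411725089/295615910)*(1/59280)) = √(784 + 411725089/17524111144800) = √(13738903549248289/17524111144800) = √601905182011785542318078118/876205557240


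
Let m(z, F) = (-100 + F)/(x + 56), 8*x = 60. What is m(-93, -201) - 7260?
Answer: -922622/127 ≈ -7264.7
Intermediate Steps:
x = 15/2 (x = (⅛)*60 = 15/2 ≈ 7.5000)
m(z, F) = -200/127 + 2*F/127 (m(z, F) = (-100 + F)/(15/2 + 56) = (-100 + F)/(127/2) = (-100 + F)*(2/127) = -200/127 + 2*F/127)
m(-93, -201) - 7260 = (-200/127 + (2/127)*(-201)) - 7260 = (-200/127 - 402/127) - 7260 = -602/127 - 7260 = -922622/127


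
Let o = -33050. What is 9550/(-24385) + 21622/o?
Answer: -84287997/80592425 ≈ -1.0459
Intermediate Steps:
9550/(-24385) + 21622/o = 9550/(-24385) + 21622/(-33050) = 9550*(-1/24385) + 21622*(-1/33050) = -1910/4877 - 10811/16525 = -84287997/80592425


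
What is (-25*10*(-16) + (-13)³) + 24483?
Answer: 26286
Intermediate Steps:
(-25*10*(-16) + (-13)³) + 24483 = (-250*(-16) - 2197) + 24483 = (4000 - 2197) + 24483 = 1803 + 24483 = 26286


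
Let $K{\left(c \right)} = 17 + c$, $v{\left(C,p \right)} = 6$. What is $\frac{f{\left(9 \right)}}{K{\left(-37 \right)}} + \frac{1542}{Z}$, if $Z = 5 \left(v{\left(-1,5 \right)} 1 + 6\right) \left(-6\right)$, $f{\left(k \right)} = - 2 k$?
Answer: $- \frac{203}{60} \approx -3.3833$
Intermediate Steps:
$Z = -360$ ($Z = 5 \left(6 \cdot 1 + 6\right) \left(-6\right) = 5 \left(6 + 6\right) \left(-6\right) = 5 \cdot 12 \left(-6\right) = 60 \left(-6\right) = -360$)
$\frac{f{\left(9 \right)}}{K{\left(-37 \right)}} + \frac{1542}{Z} = \frac{\left(-2\right) 9}{17 - 37} + \frac{1542}{-360} = - \frac{18}{-20} + 1542 \left(- \frac{1}{360}\right) = \left(-18\right) \left(- \frac{1}{20}\right) - \frac{257}{60} = \frac{9}{10} - \frac{257}{60} = - \frac{203}{60}$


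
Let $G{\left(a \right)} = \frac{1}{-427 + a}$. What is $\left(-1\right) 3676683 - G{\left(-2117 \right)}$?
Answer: $- \frac{9353481551}{2544} \approx -3.6767 \cdot 10^{6}$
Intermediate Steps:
$\left(-1\right) 3676683 - G{\left(-2117 \right)} = \left(-1\right) 3676683 - \frac{1}{-427 - 2117} = -3676683 - \frac{1}{-2544} = -3676683 - - \frac{1}{2544} = -3676683 + \frac{1}{2544} = - \frac{9353481551}{2544}$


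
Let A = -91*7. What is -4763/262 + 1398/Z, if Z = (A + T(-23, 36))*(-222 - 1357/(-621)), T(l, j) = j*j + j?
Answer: -19656430927/1080704150 ≈ -18.189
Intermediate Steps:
T(l, j) = j + j² (T(l, j) = j² + j = j + j²)
A = -637
Z = -4124825/27 (Z = (-637 + 36*(1 + 36))*(-222 - 1357/(-621)) = (-637 + 36*37)*(-222 - 1357*(-1/621)) = (-637 + 1332)*(-222 + 59/27) = 695*(-5935/27) = -4124825/27 ≈ -1.5277e+5)
-4763/262 + 1398/Z = -4763/262 + 1398/(-4124825/27) = -4763*1/262 + 1398*(-27/4124825) = -4763/262 - 37746/4124825 = -19656430927/1080704150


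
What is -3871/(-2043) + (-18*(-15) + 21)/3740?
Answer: 15072053/7640820 ≈ 1.9726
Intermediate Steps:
-3871/(-2043) + (-18*(-15) + 21)/3740 = -3871*(-1/2043) + (270 + 21)*(1/3740) = 3871/2043 + 291*(1/3740) = 3871/2043 + 291/3740 = 15072053/7640820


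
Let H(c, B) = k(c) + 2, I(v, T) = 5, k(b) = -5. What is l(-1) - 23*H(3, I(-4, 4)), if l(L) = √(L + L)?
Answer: 69 + I*√2 ≈ 69.0 + 1.4142*I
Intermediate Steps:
l(L) = √2*√L (l(L) = √(2*L) = √2*√L)
H(c, B) = -3 (H(c, B) = -5 + 2 = -3)
l(-1) - 23*H(3, I(-4, 4)) = √2*√(-1) - 23*(-3) = √2*I + 69 = I*√2 + 69 = 69 + I*√2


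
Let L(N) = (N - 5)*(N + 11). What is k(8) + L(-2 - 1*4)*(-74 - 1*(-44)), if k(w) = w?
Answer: 1658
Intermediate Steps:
L(N) = (-5 + N)*(11 + N)
k(8) + L(-2 - 1*4)*(-74 - 1*(-44)) = 8 + (-55 + (-2 - 1*4)**2 + 6*(-2 - 1*4))*(-74 - 1*(-44)) = 8 + (-55 + (-2 - 4)**2 + 6*(-2 - 4))*(-74 + 44) = 8 + (-55 + (-6)**2 + 6*(-6))*(-30) = 8 + (-55 + 36 - 36)*(-30) = 8 - 55*(-30) = 8 + 1650 = 1658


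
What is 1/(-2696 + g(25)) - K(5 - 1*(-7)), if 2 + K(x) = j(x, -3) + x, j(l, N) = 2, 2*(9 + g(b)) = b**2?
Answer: -57422/4785 ≈ -12.000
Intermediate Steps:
g(b) = -9 + b**2/2
K(x) = x (K(x) = -2 + (2 + x) = x)
1/(-2696 + g(25)) - K(5 - 1*(-7)) = 1/(-2696 + (-9 + (1/2)*25**2)) - (5 - 1*(-7)) = 1/(-2696 + (-9 + (1/2)*625)) - (5 + 7) = 1/(-2696 + (-9 + 625/2)) - 1*12 = 1/(-2696 + 607/2) - 12 = 1/(-4785/2) - 12 = -2/4785 - 12 = -57422/4785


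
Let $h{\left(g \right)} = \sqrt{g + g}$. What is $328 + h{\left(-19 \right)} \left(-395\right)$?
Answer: $328 - 395 i \sqrt{38} \approx 328.0 - 2434.9 i$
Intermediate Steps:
$h{\left(g \right)} = \sqrt{2} \sqrt{g}$ ($h{\left(g \right)} = \sqrt{2 g} = \sqrt{2} \sqrt{g}$)
$328 + h{\left(-19 \right)} \left(-395\right) = 328 + \sqrt{2} \sqrt{-19} \left(-395\right) = 328 + \sqrt{2} i \sqrt{19} \left(-395\right) = 328 + i \sqrt{38} \left(-395\right) = 328 - 395 i \sqrt{38}$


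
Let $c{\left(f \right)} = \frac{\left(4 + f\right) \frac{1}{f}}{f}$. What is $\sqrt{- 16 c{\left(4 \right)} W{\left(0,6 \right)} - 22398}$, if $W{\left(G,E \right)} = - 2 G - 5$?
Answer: $i \sqrt{22358} \approx 149.53 i$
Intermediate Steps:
$W{\left(G,E \right)} = -5 - 2 G$
$c{\left(f \right)} = \frac{4 + f}{f^{2}}$ ($c{\left(f \right)} = \frac{\frac{1}{f} \left(4 + f\right)}{f} = \frac{4 + f}{f^{2}}$)
$\sqrt{- 16 c{\left(4 \right)} W{\left(0,6 \right)} - 22398} = \sqrt{- 16 \frac{4 + 4}{16} \left(-5 - 0\right) - 22398} = \sqrt{- 16 \cdot \frac{1}{16} \cdot 8 \left(-5 + 0\right) - 22398} = \sqrt{\left(-16\right) \frac{1}{2} \left(-5\right) - 22398} = \sqrt{\left(-8\right) \left(-5\right) - 22398} = \sqrt{40 - 22398} = \sqrt{-22358} = i \sqrt{22358}$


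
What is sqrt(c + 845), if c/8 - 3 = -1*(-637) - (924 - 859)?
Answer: 33*sqrt(5) ≈ 73.790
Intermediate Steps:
c = 4600 (c = 24 + 8*(-1*(-637) - (924 - 859)) = 24 + 8*(637 - 1*65) = 24 + 8*(637 - 65) = 24 + 8*572 = 24 + 4576 = 4600)
sqrt(c + 845) = sqrt(4600 + 845) = sqrt(5445) = 33*sqrt(5)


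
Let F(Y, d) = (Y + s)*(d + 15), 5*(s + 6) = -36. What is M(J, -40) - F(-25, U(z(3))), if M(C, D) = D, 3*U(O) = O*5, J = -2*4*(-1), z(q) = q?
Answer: 724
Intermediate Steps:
s = -66/5 (s = -6 + (⅕)*(-36) = -6 - 36/5 = -66/5 ≈ -13.200)
J = 8 (J = -8*(-1) = 8)
U(O) = 5*O/3 (U(O) = (O*5)/3 = (5*O)/3 = 5*O/3)
F(Y, d) = (15 + d)*(-66/5 + Y) (F(Y, d) = (Y - 66/5)*(d + 15) = (-66/5 + Y)*(15 + d) = (15 + d)*(-66/5 + Y))
M(J, -40) - F(-25, U(z(3))) = -40 - (-198 + 15*(-25) - 22*3 - 125*3/3) = -40 - (-198 - 375 - 66/5*5 - 25*5) = -40 - (-198 - 375 - 66 - 125) = -40 - 1*(-764) = -40 + 764 = 724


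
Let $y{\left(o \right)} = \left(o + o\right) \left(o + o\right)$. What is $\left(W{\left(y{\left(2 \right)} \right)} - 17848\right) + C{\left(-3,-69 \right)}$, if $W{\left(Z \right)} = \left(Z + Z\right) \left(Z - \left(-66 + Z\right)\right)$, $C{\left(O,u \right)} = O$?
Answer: $-15739$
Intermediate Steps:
$y{\left(o \right)} = 4 o^{2}$ ($y{\left(o \right)} = 2 o 2 o = 4 o^{2}$)
$W{\left(Z \right)} = 132 Z$ ($W{\left(Z \right)} = 2 Z 66 = 132 Z$)
$\left(W{\left(y{\left(2 \right)} \right)} - 17848\right) + C{\left(-3,-69 \right)} = \left(132 \cdot 4 \cdot 2^{2} - 17848\right) - 3 = \left(132 \cdot 4 \cdot 4 - 17848\right) - 3 = \left(132 \cdot 16 - 17848\right) - 3 = \left(2112 - 17848\right) - 3 = -15736 - 3 = -15739$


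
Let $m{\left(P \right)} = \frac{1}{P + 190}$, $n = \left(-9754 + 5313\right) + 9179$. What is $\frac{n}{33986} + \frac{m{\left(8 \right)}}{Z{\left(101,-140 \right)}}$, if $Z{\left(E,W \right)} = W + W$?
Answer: $\frac{131320367}{942091920} \approx 0.13939$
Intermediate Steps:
$Z{\left(E,W \right)} = 2 W$
$n = 4738$ ($n = -4441 + 9179 = 4738$)
$m{\left(P \right)} = \frac{1}{190 + P}$
$\frac{n}{33986} + \frac{m{\left(8 \right)}}{Z{\left(101,-140 \right)}} = \frac{4738}{33986} + \frac{1}{\left(190 + 8\right) 2 \left(-140\right)} = 4738 \cdot \frac{1}{33986} + \frac{1}{198 \left(-280\right)} = \frac{2369}{16993} + \frac{1}{198} \left(- \frac{1}{280}\right) = \frac{2369}{16993} - \frac{1}{55440} = \frac{131320367}{942091920}$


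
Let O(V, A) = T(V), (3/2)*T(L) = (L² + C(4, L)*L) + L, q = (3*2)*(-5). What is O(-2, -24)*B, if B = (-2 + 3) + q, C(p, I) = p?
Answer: 116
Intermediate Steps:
q = -30 (q = 6*(-5) = -30)
T(L) = 2*L²/3 + 10*L/3 (T(L) = 2*((L² + 4*L) + L)/3 = 2*(L² + 5*L)/3 = 2*L²/3 + 10*L/3)
O(V, A) = 2*V*(5 + V)/3
B = -29 (B = (-2 + 3) - 30 = 1 - 30 = -29)
O(-2, -24)*B = ((⅔)*(-2)*(5 - 2))*(-29) = ((⅔)*(-2)*3)*(-29) = -4*(-29) = 116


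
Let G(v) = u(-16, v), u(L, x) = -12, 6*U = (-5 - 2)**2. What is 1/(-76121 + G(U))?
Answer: -1/76133 ≈ -1.3135e-5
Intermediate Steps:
U = 49/6 (U = (-5 - 2)**2/6 = (1/6)*(-7)**2 = (1/6)*49 = 49/6 ≈ 8.1667)
G(v) = -12
1/(-76121 + G(U)) = 1/(-76121 - 12) = 1/(-76133) = -1/76133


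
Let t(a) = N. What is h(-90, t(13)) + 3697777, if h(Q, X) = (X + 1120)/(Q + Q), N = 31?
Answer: 665598709/180 ≈ 3.6978e+6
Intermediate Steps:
t(a) = 31
h(Q, X) = (1120 + X)/(2*Q) (h(Q, X) = (1120 + X)/((2*Q)) = (1120 + X)*(1/(2*Q)) = (1120 + X)/(2*Q))
h(-90, t(13)) + 3697777 = (½)*(1120 + 31)/(-90) + 3697777 = (½)*(-1/90)*1151 + 3697777 = -1151/180 + 3697777 = 665598709/180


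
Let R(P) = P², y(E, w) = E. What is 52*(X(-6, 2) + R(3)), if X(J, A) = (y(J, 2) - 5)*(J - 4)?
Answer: 6188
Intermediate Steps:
X(J, A) = (-5 + J)*(-4 + J) (X(J, A) = (J - 5)*(J - 4) = (-5 + J)*(-4 + J))
52*(X(-6, 2) + R(3)) = 52*((20 + (-6)² - 9*(-6)) + 3²) = 52*((20 + 36 + 54) + 9) = 52*(110 + 9) = 52*119 = 6188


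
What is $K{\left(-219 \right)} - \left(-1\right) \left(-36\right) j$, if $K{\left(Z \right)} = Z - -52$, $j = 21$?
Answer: $-923$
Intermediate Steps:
$K{\left(Z \right)} = 52 + Z$ ($K{\left(Z \right)} = Z + 52 = 52 + Z$)
$K{\left(-219 \right)} - \left(-1\right) \left(-36\right) j = \left(52 - 219\right) - \left(-1\right) \left(-36\right) 21 = -167 - 36 \cdot 21 = -167 - 756 = -923$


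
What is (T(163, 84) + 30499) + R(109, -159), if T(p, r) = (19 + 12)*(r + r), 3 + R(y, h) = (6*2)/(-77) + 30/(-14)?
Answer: 2749031/77 ≈ 35702.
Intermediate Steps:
R(y, h) = -408/77 (R(y, h) = -3 + ((6*2)/(-77) + 30/(-14)) = -3 + (12*(-1/77) + 30*(-1/14)) = -3 + (-12/77 - 15/7) = -3 - 177/77 = -408/77)
T(p, r) = 62*r (T(p, r) = 31*(2*r) = 62*r)
(T(163, 84) + 30499) + R(109, -159) = (62*84 + 30499) - 408/77 = (5208 + 30499) - 408/77 = 35707 - 408/77 = 2749031/77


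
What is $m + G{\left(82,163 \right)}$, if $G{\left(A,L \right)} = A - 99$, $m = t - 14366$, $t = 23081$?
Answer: $8698$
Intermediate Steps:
$m = 8715$ ($m = 23081 - 14366 = 8715$)
$G{\left(A,L \right)} = -99 + A$ ($G{\left(A,L \right)} = A - 99 = -99 + A$)
$m + G{\left(82,163 \right)} = 8715 + \left(-99 + 82\right) = 8715 - 17 = 8698$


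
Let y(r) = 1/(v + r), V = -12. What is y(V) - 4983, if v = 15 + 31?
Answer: -169421/34 ≈ -4983.0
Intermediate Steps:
v = 46
y(r) = 1/(46 + r)
y(V) - 4983 = 1/(46 - 12) - 4983 = 1/34 - 4983 = -169421/34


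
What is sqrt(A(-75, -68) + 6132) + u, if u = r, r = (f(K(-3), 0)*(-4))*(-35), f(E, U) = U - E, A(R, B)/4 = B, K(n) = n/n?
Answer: -140 + 2*sqrt(1465) ≈ -63.449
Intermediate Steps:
K(n) = 1
A(R, B) = 4*B
r = -140 (r = ((0 - 1*1)*(-4))*(-35) = ((0 - 1)*(-4))*(-35) = -1*(-4)*(-35) = 4*(-35) = -140)
u = -140
sqrt(A(-75, -68) + 6132) + u = sqrt(4*(-68) + 6132) - 140 = sqrt(-272 + 6132) - 140 = sqrt(5860) - 140 = 2*sqrt(1465) - 140 = -140 + 2*sqrt(1465)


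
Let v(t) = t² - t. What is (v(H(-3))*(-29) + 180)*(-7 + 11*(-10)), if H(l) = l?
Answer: 19656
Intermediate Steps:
(v(H(-3))*(-29) + 180)*(-7 + 11*(-10)) = (-3*(-1 - 3)*(-29) + 180)*(-7 + 11*(-10)) = (-3*(-4)*(-29) + 180)*(-7 - 110) = (12*(-29) + 180)*(-117) = (-348 + 180)*(-117) = -168*(-117) = 19656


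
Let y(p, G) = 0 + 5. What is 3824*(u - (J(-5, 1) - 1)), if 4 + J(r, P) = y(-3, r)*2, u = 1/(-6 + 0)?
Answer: -59272/3 ≈ -19757.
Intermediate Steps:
y(p, G) = 5
u = -1/6 (u = 1/(-6) = -1/6 ≈ -0.16667)
J(r, P) = 6 (J(r, P) = -4 + 5*2 = -4 + 10 = 6)
3824*(u - (J(-5, 1) - 1)) = 3824*(-1/6 - (6 - 1)) = 3824*(-1/6 - 1*5) = 3824*(-1/6 - 5) = 3824*(-31/6) = -59272/3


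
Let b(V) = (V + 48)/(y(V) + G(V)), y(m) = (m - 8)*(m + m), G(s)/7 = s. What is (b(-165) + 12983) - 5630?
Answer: 45698882/6215 ≈ 7353.0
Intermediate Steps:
G(s) = 7*s
y(m) = 2*m*(-8 + m) (y(m) = (-8 + m)*(2*m) = 2*m*(-8 + m))
b(V) = (48 + V)/(7*V + 2*V*(-8 + V)) (b(V) = (V + 48)/(2*V*(-8 + V) + 7*V) = (48 + V)/(7*V + 2*V*(-8 + V)))
(b(-165) + 12983) - 5630 = ((48 - 165)/((-165)*(-9 + 2*(-165))) + 12983) - 5630 = (-1/165*(-117)/(-9 - 330) + 12983) - 5630 = (-1/165*(-117)/(-339) + 12983) - 5630 = (-1/165*(-1/339)*(-117) + 12983) - 5630 = (-13/6215 + 12983) - 5630 = 80689332/6215 - 5630 = 45698882/6215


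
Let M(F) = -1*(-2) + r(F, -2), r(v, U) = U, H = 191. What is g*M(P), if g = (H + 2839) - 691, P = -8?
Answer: 0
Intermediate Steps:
g = 2339 (g = (191 + 2839) - 691 = 3030 - 691 = 2339)
M(F) = 0 (M(F) = -1*(-2) - 2 = 2 - 2 = 0)
g*M(P) = 2339*0 = 0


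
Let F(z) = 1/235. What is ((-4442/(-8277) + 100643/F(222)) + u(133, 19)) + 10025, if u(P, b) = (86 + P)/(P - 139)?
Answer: 391685750683/16554 ≈ 2.3661e+7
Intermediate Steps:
F(z) = 1/235
u(P, b) = (86 + P)/(-139 + P)
((-4442/(-8277) + 100643/F(222)) + u(133, 19)) + 10025 = ((-4442/(-8277) + 100643/(1/235)) + (86 + 133)/(-139 + 133)) + 10025 = ((-4442*(-1/8277) + 100643*235) + 219/(-6)) + 10025 = ((4442/8277 + 23651105) - ⅙*219) + 10025 = (195760200527/8277 - 73/2) + 10025 = 391519796833/16554 + 10025 = 391685750683/16554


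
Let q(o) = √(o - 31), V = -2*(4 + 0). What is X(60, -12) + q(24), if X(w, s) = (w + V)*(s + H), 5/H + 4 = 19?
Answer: -1820/3 + I*√7 ≈ -606.67 + 2.6458*I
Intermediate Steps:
V = -8 (V = -2*4 = -8)
q(o) = √(-31 + o)
H = ⅓ (H = 5/(-4 + 19) = 5/15 = 5*(1/15) = ⅓ ≈ 0.33333)
X(w, s) = (-8 + w)*(⅓ + s) (X(w, s) = (w - 8)*(s + ⅓) = (-8 + w)*(⅓ + s))
X(60, -12) + q(24) = (-8/3 - 8*(-12) + (⅓)*60 - 12*60) + √(-31 + 24) = (-8/3 + 96 + 20 - 720) + √(-7) = -1820/3 + I*√7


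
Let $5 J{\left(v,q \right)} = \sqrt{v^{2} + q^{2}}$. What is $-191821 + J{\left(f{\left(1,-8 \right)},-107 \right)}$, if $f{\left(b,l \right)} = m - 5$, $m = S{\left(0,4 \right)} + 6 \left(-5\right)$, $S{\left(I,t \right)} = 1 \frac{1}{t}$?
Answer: $-191821 + \frac{\sqrt{202505}}{20} \approx -1.918 \cdot 10^{5}$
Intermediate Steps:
$S{\left(I,t \right)} = \frac{1}{t}$
$m = - \frac{119}{4}$ ($m = \frac{1}{4} + 6 \left(-5\right) = \frac{1}{4} - 30 = - \frac{119}{4} \approx -29.75$)
$f{\left(b,l \right)} = - \frac{139}{4}$ ($f{\left(b,l \right)} = - \frac{119}{4} - 5 = - \frac{139}{4}$)
$J{\left(v,q \right)} = \frac{\sqrt{q^{2} + v^{2}}}{5}$ ($J{\left(v,q \right)} = \frac{\sqrt{v^{2} + q^{2}}}{5} = \frac{\sqrt{q^{2} + v^{2}}}{5}$)
$-191821 + J{\left(f{\left(1,-8 \right)},-107 \right)} = -191821 + \frac{\sqrt{\left(-107\right)^{2} + \left(- \frac{139}{4}\right)^{2}}}{5} = -191821 + \frac{\sqrt{11449 + \frac{19321}{16}}}{5} = -191821 + \frac{\sqrt{\frac{202505}{16}}}{5} = -191821 + \frac{\frac{1}{4} \sqrt{202505}}{5} = -191821 + \frac{\sqrt{202505}}{20}$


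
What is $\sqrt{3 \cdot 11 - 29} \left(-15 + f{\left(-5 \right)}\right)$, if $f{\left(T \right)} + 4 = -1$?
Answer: $-40$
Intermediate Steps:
$f{\left(T \right)} = -5$ ($f{\left(T \right)} = -4 - 1 = -5$)
$\sqrt{3 \cdot 11 - 29} \left(-15 + f{\left(-5 \right)}\right) = \sqrt{3 \cdot 11 - 29} \left(-15 - 5\right) = \sqrt{33 - 29} \left(-20\right) = \sqrt{4} \left(-20\right) = 2 \left(-20\right) = -40$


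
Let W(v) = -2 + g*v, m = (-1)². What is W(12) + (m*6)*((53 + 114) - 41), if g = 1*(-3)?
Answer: 718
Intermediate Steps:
g = -3
m = 1
W(v) = -2 - 3*v
W(12) + (m*6)*((53 + 114) - 41) = (-2 - 3*12) + (1*6)*((53 + 114) - 41) = (-2 - 36) + 6*(167 - 41) = -38 + 6*126 = -38 + 756 = 718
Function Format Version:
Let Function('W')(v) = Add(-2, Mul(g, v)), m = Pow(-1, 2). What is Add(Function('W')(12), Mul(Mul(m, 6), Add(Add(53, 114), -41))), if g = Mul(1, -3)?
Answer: 718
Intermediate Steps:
g = -3
m = 1
Function('W')(v) = Add(-2, Mul(-3, v))
Add(Function('W')(12), Mul(Mul(m, 6), Add(Add(53, 114), -41))) = Add(Add(-2, Mul(-3, 12)), Mul(Mul(1, 6), Add(Add(53, 114), -41))) = Add(Add(-2, -36), Mul(6, Add(167, -41))) = Add(-38, Mul(6, 126)) = Add(-38, 756) = 718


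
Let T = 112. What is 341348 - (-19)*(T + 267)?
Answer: 348549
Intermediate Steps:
341348 - (-19)*(T + 267) = 341348 - (-19)*(112 + 267) = 341348 - (-19)*379 = 341348 - 1*(-7201) = 341348 + 7201 = 348549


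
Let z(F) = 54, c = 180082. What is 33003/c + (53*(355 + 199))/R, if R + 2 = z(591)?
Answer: 34797920/61607 ≈ 564.84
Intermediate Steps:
R = 52 (R = -2 + 54 = 52)
33003/c + (53*(355 + 199))/R = 33003/180082 + (53*(355 + 199))/52 = 33003*(1/180082) + (53*554)*(1/52) = 1737/9478 + 29362*(1/52) = 1737/9478 + 14681/26 = 34797920/61607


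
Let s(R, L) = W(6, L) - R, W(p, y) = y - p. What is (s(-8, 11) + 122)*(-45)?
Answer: -6075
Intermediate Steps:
s(R, L) = -6 + L - R (s(R, L) = (L - 1*6) - R = (L - 6) - R = (-6 + L) - R = -6 + L - R)
(s(-8, 11) + 122)*(-45) = ((-6 + 11 - 1*(-8)) + 122)*(-45) = ((-6 + 11 + 8) + 122)*(-45) = (13 + 122)*(-45) = 135*(-45) = -6075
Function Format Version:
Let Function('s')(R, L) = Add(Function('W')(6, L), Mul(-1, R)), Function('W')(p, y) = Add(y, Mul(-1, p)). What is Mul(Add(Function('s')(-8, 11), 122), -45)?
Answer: -6075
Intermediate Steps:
Function('s')(R, L) = Add(-6, L, Mul(-1, R)) (Function('s')(R, L) = Add(Add(L, Mul(-1, 6)), Mul(-1, R)) = Add(Add(L, -6), Mul(-1, R)) = Add(Add(-6, L), Mul(-1, R)) = Add(-6, L, Mul(-1, R)))
Mul(Add(Function('s')(-8, 11), 122), -45) = Mul(Add(Add(-6, 11, Mul(-1, -8)), 122), -45) = Mul(Add(Add(-6, 11, 8), 122), -45) = Mul(Add(13, 122), -45) = Mul(135, -45) = -6075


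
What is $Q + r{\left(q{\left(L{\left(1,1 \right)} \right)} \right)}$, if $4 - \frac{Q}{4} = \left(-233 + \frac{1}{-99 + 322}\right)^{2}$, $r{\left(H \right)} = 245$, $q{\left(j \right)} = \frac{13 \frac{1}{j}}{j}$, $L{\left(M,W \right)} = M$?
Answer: $- \frac{10785555787}{49729} \approx -2.1689 \cdot 10^{5}$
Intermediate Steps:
$q{\left(j \right)} = \frac{13}{j^{2}}$
$Q = - \frac{10797739392}{49729}$ ($Q = 16 - 4 \left(-233 + \frac{1}{-99 + 322}\right)^{2} = 16 - 4 \left(-233 + \frac{1}{223}\right)^{2} = 16 - 4 \left(- \frac{51958}{223}\right)^{2} = 16 - \frac{10798535056}{49729} = - \frac{10797739392}{49729} \approx -2.1713 \cdot 10^{5}$)
$Q + r{\left(q{\left(L{\left(1,1 \right)} \right)} \right)} = - \frac{10797739392}{49729} + 245 = - \frac{10785555787}{49729}$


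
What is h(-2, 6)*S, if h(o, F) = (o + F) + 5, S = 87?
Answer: 783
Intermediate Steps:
h(o, F) = 5 + F + o (h(o, F) = (F + o) + 5 = 5 + F + o)
h(-2, 6)*S = (5 + 6 - 2)*87 = 9*87 = 783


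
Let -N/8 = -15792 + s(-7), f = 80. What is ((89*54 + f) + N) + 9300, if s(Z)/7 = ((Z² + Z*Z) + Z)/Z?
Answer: 141250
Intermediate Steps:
s(Z) = 7*(Z + 2*Z²)/Z (s(Z) = 7*(((Z² + Z*Z) + Z)/Z) = 7*(((Z² + Z²) + Z)/Z) = 7*((2*Z² + Z)/Z) = 7*((Z + 2*Z²)/Z) = 7*(Z + 2*Z²)/Z)
N = 127064 (N = -8*(-15792 + (7 + 14*(-7))) = -8*(-15792 + (7 - 98)) = -8*(-15792 - 91) = -8*(-15883) = 127064)
((89*54 + f) + N) + 9300 = ((89*54 + 80) + 127064) + 9300 = ((4806 + 80) + 127064) + 9300 = (4886 + 127064) + 9300 = 131950 + 9300 = 141250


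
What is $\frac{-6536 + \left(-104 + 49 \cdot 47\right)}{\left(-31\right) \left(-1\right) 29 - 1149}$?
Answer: $\frac{4337}{250} \approx 17.348$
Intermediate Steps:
$\frac{-6536 + \left(-104 + 49 \cdot 47\right)}{\left(-31\right) \left(-1\right) 29 - 1149} = \frac{-6536 + \left(-104 + 2303\right)}{31 \cdot 29 - 1149} = \frac{-6536 + 2199}{899 - 1149} = - \frac{4337}{-250} = \left(-4337\right) \left(- \frac{1}{250}\right) = \frac{4337}{250}$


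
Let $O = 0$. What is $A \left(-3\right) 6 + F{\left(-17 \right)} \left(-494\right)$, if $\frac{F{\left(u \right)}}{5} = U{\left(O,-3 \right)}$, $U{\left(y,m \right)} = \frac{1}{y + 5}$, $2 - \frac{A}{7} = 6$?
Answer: $10$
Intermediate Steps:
$A = -28$ ($A = 14 - 42 = -28$)
$U{\left(y,m \right)} = \frac{1}{5 + y}$
$F{\left(u \right)} = 1$ ($F{\left(u \right)} = \frac{5}{5 + 0} = \frac{5}{5} = 5 \cdot \frac{1}{5} = 1$)
$A \left(-3\right) 6 + F{\left(-17 \right)} \left(-494\right) = \left(-28\right) \left(-3\right) 6 + 1 \left(-494\right) = 84 \cdot 6 - 494 = 504 - 494 = 10$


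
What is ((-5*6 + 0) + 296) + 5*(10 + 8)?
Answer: 356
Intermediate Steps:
((-5*6 + 0) + 296) + 5*(10 + 8) = ((-30 + 0) + 296) + 5*18 = (-30 + 296) + 90 = 266 + 90 = 356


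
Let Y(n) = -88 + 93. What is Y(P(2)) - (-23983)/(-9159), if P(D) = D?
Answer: 21812/9159 ≈ 2.3815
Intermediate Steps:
Y(n) = 5
Y(P(2)) - (-23983)/(-9159) = 5 - (-23983)/(-9159) = 5 - (-23983)*(-1)/9159 = 5 - 1*23983/9159 = 5 - 23983/9159 = 21812/9159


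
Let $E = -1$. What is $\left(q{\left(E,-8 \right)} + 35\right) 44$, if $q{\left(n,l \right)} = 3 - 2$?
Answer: $1584$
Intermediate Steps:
$q{\left(n,l \right)} = 1$
$\left(q{\left(E,-8 \right)} + 35\right) 44 = \left(1 + 35\right) 44 = 36 \cdot 44 = 1584$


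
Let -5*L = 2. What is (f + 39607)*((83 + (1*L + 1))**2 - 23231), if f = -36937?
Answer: -216831234/5 ≈ -4.3366e+7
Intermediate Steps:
L = -2/5 (L = -1/5*2 = -2/5 ≈ -0.40000)
(f + 39607)*((83 + (1*L + 1))**2 - 23231) = (-36937 + 39607)*((83 + (1*(-2/5) + 1))**2 - 23231) = 2670*((83 + (-2/5 + 1))**2 - 23231) = 2670*((83 + 3/5)**2 - 23231) = 2670*((418/5)**2 - 23231) = 2670*(174724/25 - 23231) = 2670*(-406051/25) = -216831234/5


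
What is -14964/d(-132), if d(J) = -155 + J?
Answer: 14964/287 ≈ 52.139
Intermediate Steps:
-14964/d(-132) = -14964/(-155 - 132) = -14964/(-287) = -14964*(-1/287) = 14964/287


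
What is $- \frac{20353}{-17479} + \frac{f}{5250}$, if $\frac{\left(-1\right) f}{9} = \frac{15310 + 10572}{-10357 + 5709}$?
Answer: $\frac{11922034031}{10155299000} \approx 1.174$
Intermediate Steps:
$f = \frac{116469}{2324}$ ($f = - 9 \frac{15310 + 10572}{-10357 + 5709} = - 9 \frac{25882}{-4648} = - 9 \cdot 25882 \left(- \frac{1}{4648}\right) = \left(-9\right) \left(- \frac{12941}{2324}\right) = \frac{116469}{2324} \approx 50.116$)
$- \frac{20353}{-17479} + \frac{f}{5250} = - \frac{20353}{-17479} + \frac{116469}{2324 \cdot 5250} = \left(-20353\right) \left(- \frac{1}{17479}\right) + \frac{116469}{2324} \cdot \frac{1}{5250} = \frac{20353}{17479} + \frac{38823}{4067000} = \frac{11922034031}{10155299000}$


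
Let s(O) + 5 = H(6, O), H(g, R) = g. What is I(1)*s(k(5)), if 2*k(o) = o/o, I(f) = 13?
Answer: 13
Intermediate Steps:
k(o) = 1/2 (k(o) = (o/o)/2 = (1/2)*1 = 1/2)
s(O) = 1 (s(O) = -5 + 6 = 1)
I(1)*s(k(5)) = 13*1 = 13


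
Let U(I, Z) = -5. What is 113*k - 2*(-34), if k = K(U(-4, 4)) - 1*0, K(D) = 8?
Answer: 972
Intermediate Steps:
k = 8 (k = 8 - 1*0 = 8 + 0 = 8)
113*k - 2*(-34) = 113*8 - 2*(-34) = 904 + 68 = 972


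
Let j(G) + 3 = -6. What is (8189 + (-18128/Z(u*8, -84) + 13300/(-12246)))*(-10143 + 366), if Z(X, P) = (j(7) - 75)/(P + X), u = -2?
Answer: 1870793169439/14287 ≈ 1.3094e+8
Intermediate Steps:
j(G) = -9 (j(G) = -3 - 6 = -9)
Z(X, P) = -84/(P + X) (Z(X, P) = (-9 - 75)/(P + X) = -84/(P + X))
(8189 + (-18128/Z(u*8, -84) + 13300/(-12246)))*(-10143 + 366) = (8189 + (-18128/((-84/(-84 - 2*8))) + 13300/(-12246)))*(-10143 + 366) = (8189 + (-18128/((-84/(-84 - 16))) + 13300*(-1/12246)))*(-9777) = (8189 + (-18128/((-84/(-100))) - 6650/6123))*(-9777) = (8189 + (-18128/((-84*(-1/100))) - 6650/6123))*(-9777) = (8189 + (-18128/21/25 - 6650/6123))*(-9777) = (8189 + (-18128*25/21 - 6650/6123))*(-9777) = (8189 + (-453200/21 - 6650/6123))*(-9777) = (8189 - 925027750/42861)*(-9777) = -574039021/42861*(-9777) = 1870793169439/14287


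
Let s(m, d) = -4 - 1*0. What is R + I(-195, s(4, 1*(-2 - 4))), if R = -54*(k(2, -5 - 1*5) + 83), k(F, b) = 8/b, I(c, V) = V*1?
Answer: -22214/5 ≈ -4442.8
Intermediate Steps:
s(m, d) = -4 (s(m, d) = -4 + 0 = -4)
I(c, V) = V
R = -22194/5 (R = -54*(8/(-5 - 1*5) + 83) = -54*(8/(-5 - 5) + 83) = -54*(8/(-10) + 83) = -54*(8*(-1/10) + 83) = -54*(-4/5 + 83) = -54*411/5 = -22194/5 ≈ -4438.8)
R + I(-195, s(4, 1*(-2 - 4))) = -22194/5 - 4 = -22214/5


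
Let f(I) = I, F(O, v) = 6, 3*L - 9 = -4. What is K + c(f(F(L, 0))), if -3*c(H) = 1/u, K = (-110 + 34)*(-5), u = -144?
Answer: 164161/432 ≈ 380.00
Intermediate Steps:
L = 5/3 (L = 3 + (⅓)*(-4) = 3 - 4/3 = 5/3 ≈ 1.6667)
K = 380 (K = -76*(-5) = 380)
c(H) = 1/432 (c(H) = -⅓/(-144) = -⅓*(-1/144) = 1/432)
K + c(f(F(L, 0))) = 380 + 1/432 = 164161/432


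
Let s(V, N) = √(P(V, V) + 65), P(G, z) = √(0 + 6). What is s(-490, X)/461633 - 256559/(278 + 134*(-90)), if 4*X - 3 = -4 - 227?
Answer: 256559/11782 + √(65 + √6)/461633 ≈ 21.776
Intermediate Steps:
X = -57 (X = ¾ + (-4 - 227)/4 = ¾ + (¼)*(-231) = ¾ - 231/4 = -57)
P(G, z) = √6
s(V, N) = √(65 + √6) (s(V, N) = √(√6 + 65) = √(65 + √6))
s(-490, X)/461633 - 256559/(278 + 134*(-90)) = √(65 + √6)/461633 - 256559/(278 + 134*(-90)) = √(65 + √6)*(1/461633) - 256559/(278 - 12060) = √(65 + √6)/461633 - 256559/(-11782) = √(65 + √6)/461633 - 256559*(-1/11782) = √(65 + √6)/461633 + 256559/11782 = 256559/11782 + √(65 + √6)/461633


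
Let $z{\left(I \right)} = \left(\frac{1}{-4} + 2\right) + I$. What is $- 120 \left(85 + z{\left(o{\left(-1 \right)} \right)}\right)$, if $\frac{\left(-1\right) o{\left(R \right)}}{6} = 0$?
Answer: $-10410$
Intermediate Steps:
$o{\left(R \right)} = 0$ ($o{\left(R \right)} = \left(-6\right) 0 = 0$)
$z{\left(I \right)} = \frac{7}{4} + I$ ($z{\left(I \right)} = \left(- \frac{1}{4} + 2\right) + I = \frac{7}{4} + I$)
$- 120 \left(85 + z{\left(o{\left(-1 \right)} \right)}\right) = - 120 \left(85 + \left(\frac{7}{4} + 0\right)\right) = - 120 \left(85 + \frac{7}{4}\right) = \left(-120\right) \frac{347}{4} = -10410$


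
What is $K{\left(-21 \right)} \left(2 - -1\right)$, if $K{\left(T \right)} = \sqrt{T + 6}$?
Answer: $3 i \sqrt{15} \approx 11.619 i$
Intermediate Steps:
$K{\left(T \right)} = \sqrt{6 + T}$
$K{\left(-21 \right)} \left(2 - -1\right) = \sqrt{6 - 21} \left(2 - -1\right) = \sqrt{-15} \left(2 + 1\right) = i \sqrt{15} \cdot 3 = 3 i \sqrt{15}$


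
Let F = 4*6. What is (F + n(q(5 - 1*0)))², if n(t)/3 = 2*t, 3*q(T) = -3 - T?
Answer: 64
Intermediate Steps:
F = 24
q(T) = -1 - T/3 (q(T) = (-3 - T)/3 = -1 - T/3)
n(t) = 6*t (n(t) = 3*(2*t) = 6*t)
(F + n(q(5 - 1*0)))² = (24 + 6*(-1 - (5 - 1*0)/3))² = (24 + 6*(-1 - (5 + 0)/3))² = (24 + 6*(-1 - ⅓*5))² = (24 + 6*(-1 - 5/3))² = (24 + 6*(-8/3))² = (24 - 16)² = 8² = 64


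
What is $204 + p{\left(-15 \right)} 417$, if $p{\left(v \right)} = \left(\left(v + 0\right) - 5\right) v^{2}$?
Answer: $-1876296$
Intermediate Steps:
$p{\left(v \right)} = v^{2} \left(-5 + v\right)$ ($p{\left(v \right)} = \left(v - 5\right) v^{2} = \left(-5 + v\right) v^{2} = v^{2} \left(-5 + v\right)$)
$204 + p{\left(-15 \right)} 417 = 204 + \left(-15\right)^{2} \left(-5 - 15\right) 417 = 204 + 225 \left(-20\right) 417 = 204 - 1876500 = -1876296$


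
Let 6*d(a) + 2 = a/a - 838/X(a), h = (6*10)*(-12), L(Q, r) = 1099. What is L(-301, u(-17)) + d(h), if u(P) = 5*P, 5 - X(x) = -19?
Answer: 78697/72 ≈ 1093.0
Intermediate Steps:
X(x) = 24 (X(x) = 5 - 1*(-19) = 5 + 19 = 24)
h = -720 (h = 60*(-12) = -720)
d(a) = -431/72 (d(a) = -⅓ + (a/a - 838/24)/6 = -⅓ + (1 - 838*1/24)/6 = -⅓ + (1 - 419/12)/6 = -⅓ + (⅙)*(-407/12) = -⅓ - 407/72 = -431/72)
L(-301, u(-17)) + d(h) = 1099 - 431/72 = 78697/72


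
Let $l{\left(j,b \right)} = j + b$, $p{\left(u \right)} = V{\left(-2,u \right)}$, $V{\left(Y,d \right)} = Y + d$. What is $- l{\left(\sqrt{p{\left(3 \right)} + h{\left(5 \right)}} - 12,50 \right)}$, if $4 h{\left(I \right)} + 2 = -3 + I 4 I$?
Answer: $-38 - \frac{3 \sqrt{11}}{2} \approx -42.975$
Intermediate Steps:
$p{\left(u \right)} = -2 + u$
$h{\left(I \right)} = - \frac{5}{4} + I^{2}$ ($h{\left(I \right)} = - \frac{1}{2} + \frac{-3 + I 4 I}{4} = - \frac{1}{2} + \frac{-3 + 4 I I}{4} = - \frac{1}{2} + \frac{-3 + 4 I^{2}}{4} = - \frac{1}{2} + \left(- \frac{3}{4} + I^{2}\right) = - \frac{5}{4} + I^{2}$)
$l{\left(j,b \right)} = b + j$
$- l{\left(\sqrt{p{\left(3 \right)} + h{\left(5 \right)}} - 12,50 \right)} = - (50 + \left(\sqrt{\left(-2 + 3\right) - \left(\frac{5}{4} - 5^{2}\right)} - 12\right)) = - (50 - \left(12 - \sqrt{1 + \left(- \frac{5}{4} + 25\right)}\right)) = - (50 - \left(12 - \sqrt{1 + \frac{95}{4}}\right)) = - (50 - \left(12 - \sqrt{\frac{99}{4}}\right)) = - (50 - \left(12 - \frac{3 \sqrt{11}}{2}\right)) = - (38 + \frac{3 \sqrt{11}}{2}) = -38 - \frac{3 \sqrt{11}}{2}$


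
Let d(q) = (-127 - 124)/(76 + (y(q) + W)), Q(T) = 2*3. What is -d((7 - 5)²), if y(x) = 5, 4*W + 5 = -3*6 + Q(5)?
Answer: 1004/307 ≈ 3.2704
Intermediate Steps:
Q(T) = 6
W = -17/4 (W = -5/4 + (-3*6 + 6)/4 = -5/4 + (-18 + 6)/4 = -5/4 + (¼)*(-12) = -5/4 - 3 = -17/4 ≈ -4.2500)
d(q) = -1004/307 (d(q) = (-127 - 124)/(76 + (5 - 17/4)) = -251/(76 + ¾) = -251/307/4 = -251*4/307 = -1004/307)
-d((7 - 5)²) = -1*(-1004/307) = 1004/307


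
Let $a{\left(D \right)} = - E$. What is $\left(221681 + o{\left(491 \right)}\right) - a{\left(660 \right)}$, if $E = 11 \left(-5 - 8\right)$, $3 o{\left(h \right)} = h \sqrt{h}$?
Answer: $221538 + \frac{491 \sqrt{491}}{3} \approx 2.2516 \cdot 10^{5}$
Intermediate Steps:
$o{\left(h \right)} = \frac{h^{\frac{3}{2}}}{3}$ ($o{\left(h \right)} = \frac{h \sqrt{h}}{3} = \frac{h^{\frac{3}{2}}}{3}$)
$E = -143$ ($E = 11 \left(-5 - 8\right) = 11 \left(-13\right) = -143$)
$a{\left(D \right)} = 143$ ($a{\left(D \right)} = \left(-1\right) \left(-143\right) = 143$)
$\left(221681 + o{\left(491 \right)}\right) - a{\left(660 \right)} = \left(221681 + \frac{491^{\frac{3}{2}}}{3}\right) - 143 = \left(221681 + \frac{491 \sqrt{491}}{3}\right) - 143 = 221538 + \frac{491 \sqrt{491}}{3}$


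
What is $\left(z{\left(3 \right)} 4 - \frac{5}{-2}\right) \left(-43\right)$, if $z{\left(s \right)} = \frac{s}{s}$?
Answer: $- \frac{559}{2} \approx -279.5$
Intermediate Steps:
$z{\left(s \right)} = 1$
$\left(z{\left(3 \right)} 4 - \frac{5}{-2}\right) \left(-43\right) = \left(1 \cdot 4 - \frac{5}{-2}\right) \left(-43\right) = \left(4 - - \frac{5}{2}\right) \left(-43\right) = \left(4 + \frac{5}{2}\right) \left(-43\right) = \frac{13}{2} \left(-43\right) = - \frac{559}{2}$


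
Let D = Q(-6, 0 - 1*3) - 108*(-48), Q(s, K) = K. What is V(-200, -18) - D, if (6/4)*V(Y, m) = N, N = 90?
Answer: -5121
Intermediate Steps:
V(Y, m) = 60 (V(Y, m) = (⅔)*90 = 60)
D = 5181 (D = (0 - 1*3) - 108*(-48) = (0 - 3) + 5184 = -3 + 5184 = 5181)
V(-200, -18) - D = 60 - 1*5181 = 60 - 5181 = -5121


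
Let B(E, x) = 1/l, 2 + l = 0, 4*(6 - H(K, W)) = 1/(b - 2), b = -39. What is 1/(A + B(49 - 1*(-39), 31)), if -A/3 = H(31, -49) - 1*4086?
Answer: 164/2007275 ≈ 8.1703e-5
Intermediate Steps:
H(K, W) = 985/164 (H(K, W) = 6 - 1/(4*(-39 - 2)) = 6 - ¼/(-41) = 6 - ¼*(-1/41) = 6 + 1/164 = 985/164)
l = -2 (l = -2 + 0 = -2)
B(E, x) = -½ (B(E, x) = 1/(-2) = -½)
A = 2007357/164 (A = -3*(985/164 - 1*4086) = -3*(985/164 - 4086) = -3*(-669119/164) = 2007357/164 ≈ 12240.)
1/(A + B(49 - 1*(-39), 31)) = 1/(2007357/164 - ½) = 1/(2007275/164) = 164/2007275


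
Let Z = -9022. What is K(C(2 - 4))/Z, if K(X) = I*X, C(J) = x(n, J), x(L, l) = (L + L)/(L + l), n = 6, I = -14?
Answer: 21/4511 ≈ 0.0046553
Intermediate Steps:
x(L, l) = 2*L/(L + l) (x(L, l) = (2*L)/(L + l) = 2*L/(L + l))
C(J) = 12/(6 + J) (C(J) = 2*6/(6 + J) = 12/(6 + J))
K(X) = -14*X
K(C(2 - 4))/Z = -168/(6 + (2 - 4))/(-9022) = -168/(6 - 2)*(-1/9022) = -168/4*(-1/9022) = -14*3*(-1/9022) = -42*(-1/9022) = 21/4511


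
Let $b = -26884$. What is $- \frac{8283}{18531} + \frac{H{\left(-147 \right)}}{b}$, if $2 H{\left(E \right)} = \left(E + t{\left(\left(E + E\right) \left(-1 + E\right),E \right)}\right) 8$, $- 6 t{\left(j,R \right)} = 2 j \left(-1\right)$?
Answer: $- \frac{107239870}{41515617} \approx -2.5831$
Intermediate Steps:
$t{\left(j,R \right)} = \frac{j}{3}$ ($t{\left(j,R \right)} = - \frac{2 j \left(-1\right)}{6} = - \frac{\left(-2\right) j}{6} = \frac{j}{3}$)
$H{\left(E \right)} = 4 E + \frac{8 E \left(-1 + E\right)}{3}$ ($H{\left(E \right)} = \frac{\left(E + \frac{\left(E + E\right) \left(-1 + E\right)}{3}\right) 8}{2} = \frac{\left(E + \frac{2 E \left(-1 + E\right)}{3}\right) 8}{2} = \frac{8 E + \frac{16 E \left(-1 + E\right)}{3}}{2} = 4 E + \frac{8 E \left(-1 + E\right)}{3}$)
$- \frac{8283}{18531} + \frac{H{\left(-147 \right)}}{b} = - \frac{8283}{18531} + \frac{\frac{4}{3} \left(-147\right) \left(1 + 2 \left(-147\right)\right)}{-26884} = \left(-8283\right) \frac{1}{18531} + \frac{4}{3} \left(-147\right) \left(1 - 294\right) \left(- \frac{1}{26884}\right) = - \frac{2761}{6177} + \frac{4}{3} \left(-147\right) \left(-293\right) \left(- \frac{1}{26884}\right) = - \frac{2761}{6177} + 57428 \left(- \frac{1}{26884}\right) = - \frac{2761}{6177} - \frac{14357}{6721} = - \frac{107239870}{41515617}$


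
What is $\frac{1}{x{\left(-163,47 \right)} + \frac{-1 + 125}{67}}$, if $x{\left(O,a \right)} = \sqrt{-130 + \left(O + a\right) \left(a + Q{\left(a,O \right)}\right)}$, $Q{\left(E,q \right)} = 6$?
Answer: $\frac{4154}{14098659} - \frac{4489 i \sqrt{6278}}{28197318} \approx 0.00029464 - 0.012614 i$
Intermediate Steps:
$x{\left(O,a \right)} = \sqrt{-130 + \left(6 + a\right) \left(O + a\right)}$ ($x{\left(O,a \right)} = \sqrt{-130 + \left(O + a\right) \left(a + 6\right)} = \sqrt{-130 + \left(O + a\right) \left(6 + a\right)} = \sqrt{-130 + \left(6 + a\right) \left(O + a\right)}$)
$\frac{1}{x{\left(-163,47 \right)} + \frac{-1 + 125}{67}} = \frac{1}{\sqrt{-130 + 47^{2} + 6 \left(-163\right) + 6 \cdot 47 - 7661} + \frac{-1 + 125}{67}} = \frac{1}{\sqrt{-130 + 2209 - 978 + 282 - 7661} + \frac{1}{67} \cdot 124} = \frac{1}{\sqrt{-6278} + \frac{124}{67}} = \frac{1}{i \sqrt{6278} + \frac{124}{67}} = \frac{1}{\frac{124}{67} + i \sqrt{6278}}$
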